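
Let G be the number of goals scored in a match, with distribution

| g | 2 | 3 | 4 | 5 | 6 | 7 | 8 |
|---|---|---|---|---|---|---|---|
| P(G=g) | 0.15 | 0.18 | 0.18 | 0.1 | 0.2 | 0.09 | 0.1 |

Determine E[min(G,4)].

3.52

E[min(G,4)] = Σ min(g,4)·P(G=g)
 = 2·0.15 + 3·0.18 + 4·0.18 + 4·0.1 + 4·0.2 + 4·0.09 + 4·0.1
 = 0.3 + 0.54 + 0.72 + 0.4 + 0.8 + 0.36 + 0.4
 = 3.52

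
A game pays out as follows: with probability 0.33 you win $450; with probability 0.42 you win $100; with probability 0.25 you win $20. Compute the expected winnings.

195.5

E[payout] = 450·0.33 + 100·0.42 + 20·0.25
 = 148.5 + 42 + 5
 = 195.5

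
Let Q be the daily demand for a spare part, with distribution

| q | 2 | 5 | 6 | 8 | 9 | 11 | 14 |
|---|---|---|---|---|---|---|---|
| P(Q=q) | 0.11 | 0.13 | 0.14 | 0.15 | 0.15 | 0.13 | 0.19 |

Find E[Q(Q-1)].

E[Q(Q-1)] = Σ q(q-1)·P(Q=q)
 = 2·0.11 + 20·0.13 + 30·0.14 + 56·0.15 + 72·0.15 + 110·0.13 + 182·0.19
 = 0.22 + 2.6 + 4.2 + 8.4 + 10.8 + 14.3 + 34.58
 = 75.1

75.1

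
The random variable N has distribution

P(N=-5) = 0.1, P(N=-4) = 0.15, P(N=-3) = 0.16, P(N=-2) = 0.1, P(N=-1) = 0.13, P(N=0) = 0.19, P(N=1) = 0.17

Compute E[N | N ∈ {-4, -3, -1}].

P(N ∈ {-4, -3, -1}) = 0.15 + 0.16 + 0.13 = 0.44.
E[N | N ∈ {-4, -3, -1}] = [(-4)·0.15 + (-3)·0.16 + (-1)·0.13] / 0.44
 = -1.21 / 0.44
 = -11/4

-2.75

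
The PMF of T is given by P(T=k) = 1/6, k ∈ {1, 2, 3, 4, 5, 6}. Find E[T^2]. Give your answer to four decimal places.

15.1667

E[T^2] = Σ t^2·P(T=t)
 = 1·1/6 + 4·1/6 + 9·1/6 + 16·1/6 + 25·1/6 + 36·1/6
 = 1/6 + 2/3 + 3/2 + 8/3 + 25/6 + 6
 = 91/6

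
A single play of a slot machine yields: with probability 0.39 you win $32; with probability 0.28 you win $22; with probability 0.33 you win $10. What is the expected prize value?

E[payout] = 32·0.39 + 22·0.28 + 10·0.33
 = 12.48 + 6.16 + 3.3
 = 21.94

21.94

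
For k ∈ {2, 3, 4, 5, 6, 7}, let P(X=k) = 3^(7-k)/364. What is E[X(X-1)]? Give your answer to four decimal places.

E[X(X-1)] = Σ x(x-1)·P(X=x)
 = 2·243/364 + 6·81/364 + 12·27/364 + 20·9/364 + 30·3/364 + 42·1/364
 = 243/182 + 243/182 + 81/91 + 45/91 + 45/182 + 3/26
 = 402/91

4.4176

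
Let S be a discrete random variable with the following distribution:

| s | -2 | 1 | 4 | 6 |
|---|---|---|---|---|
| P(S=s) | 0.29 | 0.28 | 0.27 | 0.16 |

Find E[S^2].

E[S^2] = Σ s^2·P(S=s)
 = 4·0.29 + 1·0.28 + 16·0.27 + 36·0.16
 = 1.16 + 0.28 + 4.32 + 5.76
 = 11.52

11.52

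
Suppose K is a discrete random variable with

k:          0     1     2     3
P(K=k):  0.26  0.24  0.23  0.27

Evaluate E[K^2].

3.59

E[K^2] = Σ k^2·P(K=k)
 = 0·0.26 + 1·0.24 + 4·0.23 + 9·0.27
 = 0 + 0.24 + 0.92 + 2.43
 = 3.59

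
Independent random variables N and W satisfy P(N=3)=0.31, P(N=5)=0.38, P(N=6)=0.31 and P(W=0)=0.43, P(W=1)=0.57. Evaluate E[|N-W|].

4.12

E[|N-W|] = Σ_n Σ_w |n-w| · P(N=n)P(W=w)
 = 3·0.1333 + 2·0.1767 + 5·0.1634 + 4·0.2166 + 6·0.1333 + 5·0.1767
 = 0.3999 + 0.3534 + 0.817 + 0.8664 + 0.7998 + 0.8835
 = 4.12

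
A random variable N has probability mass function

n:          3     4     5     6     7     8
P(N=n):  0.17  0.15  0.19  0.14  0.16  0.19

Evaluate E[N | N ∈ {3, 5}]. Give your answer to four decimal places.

4.0556

P(N ∈ {3, 5}) = 0.17 + 0.19 = 0.36.
E[N | N ∈ {3, 5}] = [3·0.17 + 5·0.19] / 0.36
 = 1.46 / 0.36
 = 73/18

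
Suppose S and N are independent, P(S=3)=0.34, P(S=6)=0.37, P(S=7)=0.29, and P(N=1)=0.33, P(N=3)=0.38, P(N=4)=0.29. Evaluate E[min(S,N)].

E[min(S,N)] = Σ_s Σ_n min(s,n) · P(S=s)P(N=n)
 = 1·0.1122 + 3·0.1292 + 3·0.0986 + 1·0.1221 + 3·0.1406 + 4·0.1073 + 1·0.0957 + 3·0.1102 + 4·0.0841
 = 0.1122 + 0.3876 + 0.2958 + 0.1221 + 0.4218 + 0.4292 + 0.0957 + 0.3306 + 0.3364
 = 2.5314

2.5314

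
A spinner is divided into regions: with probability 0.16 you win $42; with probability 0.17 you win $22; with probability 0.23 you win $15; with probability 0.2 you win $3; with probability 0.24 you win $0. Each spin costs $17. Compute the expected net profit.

E[payout] = 42·0.16 + 22·0.17 + 15·0.23 + 3·0.2 + 0·0.24
 = 6.72 + 3.74 + 3.45 + 0.6 + 0
 = 14.51
Net = 14.51 - 17 = -2.49

-2.49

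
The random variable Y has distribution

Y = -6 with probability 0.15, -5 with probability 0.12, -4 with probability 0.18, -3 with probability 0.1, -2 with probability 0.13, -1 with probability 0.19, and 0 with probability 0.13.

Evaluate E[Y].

E[Y] = Σ y·P(Y=y)
 = (-6)·0.15 + (-5)·0.12 + (-4)·0.18 + (-3)·0.1 + (-2)·0.13 + (-1)·0.19 + 0·0.13
 = (-0.9) + (-0.6) + (-0.72) + (-0.3) + (-0.26) + (-0.19) + 0
 = -2.97

-2.97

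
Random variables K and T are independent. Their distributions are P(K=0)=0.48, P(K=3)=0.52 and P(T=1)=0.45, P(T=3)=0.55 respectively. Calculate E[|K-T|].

1.476

E[|K-T|] = Σ_k Σ_t |k-t| · P(K=k)P(T=t)
 = 1·0.216 + 3·0.264 + 2·0.234 + 0·0.286
 = 0.216 + 0.792 + 0.468 + 0
 = 1.476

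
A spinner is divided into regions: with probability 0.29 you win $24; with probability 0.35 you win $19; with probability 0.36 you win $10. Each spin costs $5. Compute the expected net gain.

E[payout] = 24·0.29 + 19·0.35 + 10·0.36
 = 6.96 + 6.65 + 3.6
 = 17.21
Net = 17.21 - 5 = 12.21

12.21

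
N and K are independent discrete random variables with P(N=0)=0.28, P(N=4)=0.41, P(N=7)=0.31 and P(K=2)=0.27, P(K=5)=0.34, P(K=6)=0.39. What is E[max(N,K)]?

E[max(N,K)] = Σ_n Σ_k max(n,k) · P(N=n)P(K=k)
 = 2·0.0756 + 5·0.0952 + 6·0.1092 + 4·0.1107 + 5·0.1394 + 6·0.1599 + 7·0.0837 + 7·0.1054 + 7·0.1209
 = 0.1512 + 0.476 + 0.6552 + 0.4428 + 0.697 + 0.9594 + 0.5859 + 0.7378 + 0.8463
 = 5.5516

5.5516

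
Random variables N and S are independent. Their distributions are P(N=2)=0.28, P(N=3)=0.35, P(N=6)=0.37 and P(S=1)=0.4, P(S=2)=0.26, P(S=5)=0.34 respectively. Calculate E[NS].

10.0346

E[NS] = Σ_n Σ_s ns · P(N=n)P(S=s)
 = 2·0.112 + 4·0.0728 + 10·0.0952 + 3·0.14 + 6·0.091 + 15·0.119 + 6·0.148 + 12·0.0962 + 30·0.1258
 = 0.224 + 0.2912 + 0.952 + 0.42 + 0.546 + 1.785 + 0.888 + 1.1544 + 3.774
 = 10.0346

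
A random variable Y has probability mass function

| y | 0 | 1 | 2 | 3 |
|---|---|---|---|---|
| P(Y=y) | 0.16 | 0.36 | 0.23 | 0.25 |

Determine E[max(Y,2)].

2.25

E[max(Y,2)] = Σ max(y,2)·P(Y=y)
 = 2·0.16 + 2·0.36 + 2·0.23 + 3·0.25
 = 0.32 + 0.72 + 0.46 + 0.75
 = 2.25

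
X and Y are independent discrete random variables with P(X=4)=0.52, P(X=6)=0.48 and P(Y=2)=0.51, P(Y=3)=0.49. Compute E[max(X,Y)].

E[max(X,Y)] = Σ_x Σ_y max(x,y) · P(X=x)P(Y=y)
 = 4·0.2652 + 4·0.2548 + 6·0.2448 + 6·0.2352
 = 1.0608 + 1.0192 + 1.4688 + 1.4112
 = 4.96

4.96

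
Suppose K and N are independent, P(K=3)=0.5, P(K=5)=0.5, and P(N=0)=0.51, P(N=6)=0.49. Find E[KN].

11.76

E[KN] = Σ_k Σ_n kn · P(K=k)P(N=n)
 = 0·0.255 + 18·0.245 + 0·0.255 + 30·0.245
 = 0 + 4.41 + 0 + 7.35
 = 11.76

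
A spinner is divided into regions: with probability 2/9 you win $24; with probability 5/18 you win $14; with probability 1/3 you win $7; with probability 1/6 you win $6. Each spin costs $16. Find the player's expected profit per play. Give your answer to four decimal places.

-3.4444

E[payout] = 24·2/9 + 14·5/18 + 7·1/3 + 6·1/6
 = 16/3 + 35/9 + 7/3 + 1
 = 113/9
Net = 113/9 - 16 = -31/9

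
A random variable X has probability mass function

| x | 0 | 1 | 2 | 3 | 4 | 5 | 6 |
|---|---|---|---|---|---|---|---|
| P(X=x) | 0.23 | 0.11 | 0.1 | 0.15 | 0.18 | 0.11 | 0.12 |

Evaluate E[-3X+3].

-5.25

E[-3X+3] = Σ (-3x+3)·P(X=x)
 = 3·0.23 + 0·0.11 + (-3)·0.1 + (-6)·0.15 + (-9)·0.18 + (-12)·0.11 + (-15)·0.12
 = 0.69 + 0 + (-0.3) + (-0.9) + (-1.62) + (-1.32) + (-1.8)
 = -5.25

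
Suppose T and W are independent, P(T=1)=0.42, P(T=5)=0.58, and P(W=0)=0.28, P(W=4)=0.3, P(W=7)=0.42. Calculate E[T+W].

E[T+W] = Σ_t Σ_w (t+w) · P(T=t)P(W=w)
 = 1·0.1176 + 5·0.126 + 8·0.1764 + 5·0.1624 + 9·0.174 + 12·0.2436
 = 0.1176 + 0.63 + 1.4112 + 0.812 + 1.566 + 2.9232
 = 7.46

7.46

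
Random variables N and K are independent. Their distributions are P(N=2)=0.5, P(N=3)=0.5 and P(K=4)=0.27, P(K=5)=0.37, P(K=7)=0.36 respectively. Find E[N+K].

E[N+K] = Σ_n Σ_k (n+k) · P(N=n)P(K=k)
 = 6·0.135 + 7·0.185 + 9·0.18 + 7·0.135 + 8·0.185 + 10·0.18
 = 0.81 + 1.295 + 1.62 + 0.945 + 1.48 + 1.8
 = 7.95

7.95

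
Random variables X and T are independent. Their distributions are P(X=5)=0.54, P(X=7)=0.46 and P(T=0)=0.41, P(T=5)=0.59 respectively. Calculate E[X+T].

8.87

E[X+T] = Σ_x Σ_t (x+t) · P(X=x)P(T=t)
 = 5·0.2214 + 10·0.3186 + 7·0.1886 + 12·0.2714
 = 1.107 + 3.186 + 1.3202 + 3.2568
 = 8.87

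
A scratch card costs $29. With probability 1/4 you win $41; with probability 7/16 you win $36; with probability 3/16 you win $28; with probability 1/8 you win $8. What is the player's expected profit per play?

3.25

E[payout] = 41·1/4 + 36·7/16 + 28·3/16 + 8·1/8
 = 41/4 + 63/4 + 21/4 + 1
 = 129/4
Net = 129/4 - 29 = 13/4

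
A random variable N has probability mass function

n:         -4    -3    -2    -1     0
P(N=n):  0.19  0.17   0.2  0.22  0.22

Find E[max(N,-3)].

E[max(N,-3)] = Σ max(n,-3)·P(N=n)
 = (-3)·0.19 + (-3)·0.17 + (-2)·0.2 + (-1)·0.22 + 0·0.22
 = (-0.57) + (-0.51) + (-0.4) + (-0.22) + 0
 = -1.7

-1.7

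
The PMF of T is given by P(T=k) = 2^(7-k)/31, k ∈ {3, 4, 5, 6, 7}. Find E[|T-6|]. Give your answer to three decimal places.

E[|T-6|] = Σ |t-6|·P(T=t)
 = 3·16/31 + 2·8/31 + 1·4/31 + 0·2/31 + 1·1/31
 = 48/31 + 16/31 + 4/31 + 0 + 1/31
 = 69/31

2.226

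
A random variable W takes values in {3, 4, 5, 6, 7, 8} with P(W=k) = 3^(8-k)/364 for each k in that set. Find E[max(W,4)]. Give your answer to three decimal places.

4.159

E[max(W,4)] = Σ max(w,4)·P(W=w)
 = 4·243/364 + 4·81/364 + 5·27/364 + 6·9/364 + 7·3/364 + 8·1/364
 = 243/91 + 81/91 + 135/364 + 27/182 + 3/52 + 2/91
 = 757/182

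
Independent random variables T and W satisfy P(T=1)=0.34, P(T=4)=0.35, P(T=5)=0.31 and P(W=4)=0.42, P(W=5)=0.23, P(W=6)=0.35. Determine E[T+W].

E[T+W] = Σ_t Σ_w (t+w) · P(T=t)P(W=w)
 = 5·0.1428 + 6·0.0782 + 7·0.119 + 8·0.147 + 9·0.0805 + 10·0.1225 + 9·0.1302 + 10·0.0713 + 11·0.1085
 = 0.714 + 0.4692 + 0.833 + 1.176 + 0.7245 + 1.225 + 1.1718 + 0.713 + 1.1935
 = 8.22

8.22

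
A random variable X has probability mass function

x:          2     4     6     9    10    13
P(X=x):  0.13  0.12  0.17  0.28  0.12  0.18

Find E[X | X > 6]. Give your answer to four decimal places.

10.4483

P(X > 6) = 0.28 + 0.12 + 0.18 = 0.58.
E[X | X > 6] = [9·0.28 + 10·0.12 + 13·0.18] / 0.58
 = 6.06 / 0.58
 = 303/29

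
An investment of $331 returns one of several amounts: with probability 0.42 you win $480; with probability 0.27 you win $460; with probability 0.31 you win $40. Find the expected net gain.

7.2

E[payout] = 480·0.42 + 460·0.27 + 40·0.31
 = 201.6 + 124.2 + 12.4
 = 338.2
Net = 338.2 - 331 = 7.2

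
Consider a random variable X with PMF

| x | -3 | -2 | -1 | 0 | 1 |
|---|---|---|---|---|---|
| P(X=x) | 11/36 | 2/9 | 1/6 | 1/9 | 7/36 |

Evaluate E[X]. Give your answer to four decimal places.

-1.3333

E[X] = Σ x·P(X=x)
 = (-3)·11/36 + (-2)·2/9 + (-1)·1/6 + 0·1/9 + 1·7/36
 = (-11/12) + (-4/9) + (-1/6) + 0 + 7/36
 = -4/3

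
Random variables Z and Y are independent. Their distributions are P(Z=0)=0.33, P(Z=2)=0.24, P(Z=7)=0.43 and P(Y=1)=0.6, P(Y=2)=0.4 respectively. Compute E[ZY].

E[ZY] = Σ_z Σ_y zy · P(Z=z)P(Y=y)
 = 0·0.198 + 0·0.132 + 2·0.144 + 4·0.096 + 7·0.258 + 14·0.172
 = 0 + 0 + 0.288 + 0.384 + 1.806 + 2.408
 = 4.886

4.886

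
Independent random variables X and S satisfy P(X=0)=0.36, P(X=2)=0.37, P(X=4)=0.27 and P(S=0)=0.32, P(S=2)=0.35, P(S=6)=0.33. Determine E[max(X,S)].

E[max(X,S)] = Σ_x Σ_s max(x,s) · P(X=x)P(S=s)
 = 0·0.1152 + 2·0.126 + 6·0.1188 + 2·0.1184 + 2·0.1295 + 6·0.1221 + 4·0.0864 + 4·0.0945 + 6·0.0891
 = 0 + 0.252 + 0.7128 + 0.2368 + 0.259 + 0.7326 + 0.3456 + 0.378 + 0.5346
 = 3.4514

3.4514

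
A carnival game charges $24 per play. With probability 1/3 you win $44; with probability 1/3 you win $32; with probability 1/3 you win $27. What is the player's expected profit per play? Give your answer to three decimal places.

E[payout] = 44·1/3 + 32·1/3 + 27·1/3
 = 44/3 + 32/3 + 9
 = 103/3
Net = 103/3 - 24 = 31/3

10.333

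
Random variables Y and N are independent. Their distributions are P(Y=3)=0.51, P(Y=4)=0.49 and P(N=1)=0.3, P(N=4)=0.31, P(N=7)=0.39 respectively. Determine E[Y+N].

7.76

E[Y+N] = Σ_y Σ_n (y+n) · P(Y=y)P(N=n)
 = 4·0.153 + 7·0.1581 + 10·0.1989 + 5·0.147 + 8·0.1519 + 11·0.1911
 = 0.612 + 1.1067 + 1.989 + 0.735 + 1.2152 + 2.1021
 = 7.76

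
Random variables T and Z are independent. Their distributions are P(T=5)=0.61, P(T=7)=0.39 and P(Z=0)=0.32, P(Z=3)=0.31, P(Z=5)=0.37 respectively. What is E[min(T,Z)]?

2.78

E[min(T,Z)] = Σ_t Σ_z min(t,z) · P(T=t)P(Z=z)
 = 0·0.1952 + 3·0.1891 + 5·0.2257 + 0·0.1248 + 3·0.1209 + 5·0.1443
 = 0 + 0.5673 + 1.1285 + 0 + 0.3627 + 0.7215
 = 2.78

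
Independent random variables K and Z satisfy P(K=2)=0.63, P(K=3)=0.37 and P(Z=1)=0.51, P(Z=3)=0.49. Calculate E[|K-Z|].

1.0074

E[|K-Z|] = Σ_k Σ_z |k-z| · P(K=k)P(Z=z)
 = 1·0.3213 + 1·0.3087 + 2·0.1887 + 0·0.1813
 = 0.3213 + 0.3087 + 0.3774 + 0
 = 1.0074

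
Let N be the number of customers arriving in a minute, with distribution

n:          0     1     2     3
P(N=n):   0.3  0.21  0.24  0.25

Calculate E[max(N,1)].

E[max(N,1)] = Σ max(n,1)·P(N=n)
 = 1·0.3 + 1·0.21 + 2·0.24 + 3·0.25
 = 0.3 + 0.21 + 0.48 + 0.75
 = 1.74

1.74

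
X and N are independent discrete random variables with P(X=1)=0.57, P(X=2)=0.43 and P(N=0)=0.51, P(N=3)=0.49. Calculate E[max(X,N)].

2.1993

E[max(X,N)] = Σ_x Σ_n max(x,n) · P(X=x)P(N=n)
 = 1·0.2907 + 3·0.2793 + 2·0.2193 + 3·0.2107
 = 0.2907 + 0.8379 + 0.4386 + 0.6321
 = 2.1993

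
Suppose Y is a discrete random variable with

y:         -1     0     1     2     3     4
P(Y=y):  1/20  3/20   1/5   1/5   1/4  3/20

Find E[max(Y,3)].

E[max(Y,3)] = Σ max(y,3)·P(Y=y)
 = 3·1/20 + 3·3/20 + 3·1/5 + 3·1/5 + 3·1/4 + 4·3/20
 = 3/20 + 9/20 + 3/5 + 3/5 + 3/4 + 3/5
 = 63/20

3.15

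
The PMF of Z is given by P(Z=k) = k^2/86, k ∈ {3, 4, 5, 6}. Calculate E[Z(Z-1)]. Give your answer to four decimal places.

E[Z(Z-1)] = Σ z(z-1)·P(Z=z)
 = 6·9/86 + 12·8/43 + 20·25/86 + 30·18/43
 = 27/43 + 96/43 + 250/43 + 540/43
 = 913/43

21.2326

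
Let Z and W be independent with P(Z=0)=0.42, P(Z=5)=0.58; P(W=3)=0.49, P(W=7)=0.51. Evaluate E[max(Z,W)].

E[max(Z,W)] = Σ_z Σ_w max(z,w) · P(Z=z)P(W=w)
 = 3·0.2058 + 7·0.2142 + 5·0.2842 + 7·0.2958
 = 0.6174 + 1.4994 + 1.421 + 2.0706
 = 5.6084

5.6084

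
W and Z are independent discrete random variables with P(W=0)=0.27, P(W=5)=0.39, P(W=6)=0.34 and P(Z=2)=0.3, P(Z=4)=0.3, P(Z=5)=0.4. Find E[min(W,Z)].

2.774

E[min(W,Z)] = Σ_w Σ_z min(w,z) · P(W=w)P(Z=z)
 = 0·0.081 + 0·0.081 + 0·0.108 + 2·0.117 + 4·0.117 + 5·0.156 + 2·0.102 + 4·0.102 + 5·0.136
 = 0 + 0 + 0 + 0.234 + 0.468 + 0.78 + 0.204 + 0.408 + 0.68
 = 2.774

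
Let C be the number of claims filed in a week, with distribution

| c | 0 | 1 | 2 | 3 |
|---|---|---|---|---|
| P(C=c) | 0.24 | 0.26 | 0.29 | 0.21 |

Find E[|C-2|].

E[|C-2|] = Σ |c-2|·P(C=c)
 = 2·0.24 + 1·0.26 + 0·0.29 + 1·0.21
 = 0.48 + 0.26 + 0 + 0.21
 = 0.95

0.95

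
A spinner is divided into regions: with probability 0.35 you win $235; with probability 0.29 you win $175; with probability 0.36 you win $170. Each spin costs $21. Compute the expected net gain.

E[payout] = 235·0.35 + 175·0.29 + 170·0.36
 = 82.25 + 50.75 + 61.2
 = 194.2
Net = 194.2 - 21 = 173.2

173.2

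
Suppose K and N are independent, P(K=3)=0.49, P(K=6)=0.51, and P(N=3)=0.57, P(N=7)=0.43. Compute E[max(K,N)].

E[max(K,N)] = Σ_k Σ_n max(k,n) · P(K=k)P(N=n)
 = 3·0.2793 + 7·0.2107 + 6·0.2907 + 7·0.2193
 = 0.8379 + 1.4749 + 1.7442 + 1.5351
 = 5.5921

5.5921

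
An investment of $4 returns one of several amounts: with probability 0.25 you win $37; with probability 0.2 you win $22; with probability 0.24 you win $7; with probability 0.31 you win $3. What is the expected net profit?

E[payout] = 37·0.25 + 22·0.2 + 7·0.24 + 3·0.31
 = 9.25 + 4.4 + 1.68 + 0.93
 = 16.26
Net = 16.26 - 4 = 12.26

12.26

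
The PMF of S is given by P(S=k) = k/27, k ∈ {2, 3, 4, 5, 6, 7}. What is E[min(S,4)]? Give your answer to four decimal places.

3.7407

E[min(S,4)] = Σ min(s,4)·P(S=s)
 = 2·2/27 + 3·1/9 + 4·4/27 + 4·5/27 + 4·2/9 + 4·7/27
 = 4/27 + 1/3 + 16/27 + 20/27 + 8/9 + 28/27
 = 101/27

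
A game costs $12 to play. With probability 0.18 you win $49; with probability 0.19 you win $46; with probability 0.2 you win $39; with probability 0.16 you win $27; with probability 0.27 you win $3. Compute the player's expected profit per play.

18.49

E[payout] = 49·0.18 + 46·0.19 + 39·0.2 + 27·0.16 + 3·0.27
 = 8.82 + 8.74 + 7.8 + 4.32 + 0.81
 = 30.49
Net = 30.49 - 12 = 18.49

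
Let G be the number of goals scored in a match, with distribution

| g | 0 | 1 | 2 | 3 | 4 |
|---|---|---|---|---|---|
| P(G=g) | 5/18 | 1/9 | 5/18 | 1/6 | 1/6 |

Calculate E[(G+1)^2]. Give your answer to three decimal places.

10.056

E[(G+1)^2] = Σ (g+1)^2·P(G=g)
 = 1·5/18 + 4·1/9 + 9·5/18 + 16·1/6 + 25·1/6
 = 5/18 + 4/9 + 5/2 + 8/3 + 25/6
 = 181/18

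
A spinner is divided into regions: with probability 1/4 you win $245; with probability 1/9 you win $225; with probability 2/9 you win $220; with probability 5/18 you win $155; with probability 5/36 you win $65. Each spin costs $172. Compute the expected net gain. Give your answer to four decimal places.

15.2222

E[payout] = 245·1/4 + 225·1/9 + 220·2/9 + 155·5/18 + 65·5/36
 = 245/4 + 25 + 440/9 + 775/18 + 325/36
 = 1685/9
Net = 1685/9 - 172 = 137/9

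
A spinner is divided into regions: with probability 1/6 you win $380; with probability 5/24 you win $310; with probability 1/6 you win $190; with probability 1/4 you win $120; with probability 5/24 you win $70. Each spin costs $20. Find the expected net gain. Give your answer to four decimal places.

184.1667

E[payout] = 380·1/6 + 310·5/24 + 190·1/6 + 120·1/4 + 70·5/24
 = 190/3 + 775/12 + 95/3 + 30 + 175/12
 = 1225/6
Net = 1225/6 - 20 = 1105/6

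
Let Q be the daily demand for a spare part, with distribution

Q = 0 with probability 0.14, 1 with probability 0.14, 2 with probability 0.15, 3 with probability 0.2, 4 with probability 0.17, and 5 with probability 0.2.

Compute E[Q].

2.72

E[Q] = Σ q·P(Q=q)
 = 0·0.14 + 1·0.14 + 2·0.15 + 3·0.2 + 4·0.17 + 5·0.2
 = 0 + 0.14 + 0.3 + 0.6 + 0.68 + 1
 = 2.72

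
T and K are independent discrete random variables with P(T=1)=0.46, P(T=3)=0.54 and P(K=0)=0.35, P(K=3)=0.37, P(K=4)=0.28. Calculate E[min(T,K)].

E[min(T,K)] = Σ_t Σ_k min(t,k) · P(T=t)P(K=k)
 = 0·0.161 + 1·0.1702 + 1·0.1288 + 0·0.189 + 3·0.1998 + 3·0.1512
 = 0 + 0.1702 + 0.1288 + 0 + 0.5994 + 0.4536
 = 1.352

1.352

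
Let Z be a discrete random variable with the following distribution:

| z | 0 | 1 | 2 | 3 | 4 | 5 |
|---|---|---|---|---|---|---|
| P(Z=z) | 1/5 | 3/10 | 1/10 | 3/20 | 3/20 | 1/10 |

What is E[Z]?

E[Z] = Σ z·P(Z=z)
 = 0·1/5 + 1·3/10 + 2·1/10 + 3·3/20 + 4·3/20 + 5·1/10
 = 0 + 3/10 + 1/5 + 9/20 + 3/5 + 1/2
 = 41/20

2.05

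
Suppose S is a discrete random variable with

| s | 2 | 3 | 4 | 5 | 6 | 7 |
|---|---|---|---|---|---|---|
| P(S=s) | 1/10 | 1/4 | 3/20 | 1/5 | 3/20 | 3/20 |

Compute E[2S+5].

14

E[2S+5] = Σ (2s+5)·P(S=s)
 = 9·1/10 + 11·1/4 + 13·3/20 + 15·1/5 + 17·3/20 + 19·3/20
 = 9/10 + 11/4 + 39/20 + 3 + 51/20 + 57/20
 = 14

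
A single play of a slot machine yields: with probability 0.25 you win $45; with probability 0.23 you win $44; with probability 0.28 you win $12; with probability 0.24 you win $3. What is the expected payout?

25.45

E[payout] = 45·0.25 + 44·0.23 + 12·0.28 + 3·0.24
 = 11.25 + 10.12 + 3.36 + 0.72
 = 25.45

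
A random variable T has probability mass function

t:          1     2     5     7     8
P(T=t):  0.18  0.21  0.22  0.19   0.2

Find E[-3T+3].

-10.89

E[-3T+3] = Σ (-3t+3)·P(T=t)
 = 0·0.18 + (-3)·0.21 + (-12)·0.22 + (-18)·0.19 + (-21)·0.2
 = 0 + (-0.63) + (-2.64) + (-3.42) + (-4.2)
 = -10.89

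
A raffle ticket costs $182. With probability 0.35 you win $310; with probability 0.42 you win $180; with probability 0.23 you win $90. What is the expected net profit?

E[payout] = 310·0.35 + 180·0.42 + 90·0.23
 = 108.5 + 75.6 + 20.7
 = 204.8
Net = 204.8 - 182 = 22.8

22.8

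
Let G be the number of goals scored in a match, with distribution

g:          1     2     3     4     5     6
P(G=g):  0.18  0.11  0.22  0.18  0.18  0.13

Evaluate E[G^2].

14.66

E[G^2] = Σ g^2·P(G=g)
 = 1·0.18 + 4·0.11 + 9·0.22 + 16·0.18 + 25·0.18 + 36·0.13
 = 0.18 + 0.44 + 1.98 + 2.88 + 4.5 + 4.68
 = 14.66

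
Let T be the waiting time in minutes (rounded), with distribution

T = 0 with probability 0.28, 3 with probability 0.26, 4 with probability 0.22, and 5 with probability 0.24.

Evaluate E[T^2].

11.86

E[T^2] = Σ t^2·P(T=t)
 = 0·0.28 + 9·0.26 + 16·0.22 + 25·0.24
 = 0 + 2.34 + 3.52 + 6
 = 11.86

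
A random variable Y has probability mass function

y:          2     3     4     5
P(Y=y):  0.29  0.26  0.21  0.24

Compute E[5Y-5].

12

E[5Y-5] = Σ (5y-5)·P(Y=y)
 = 5·0.29 + 10·0.26 + 15·0.21 + 20·0.24
 = 1.45 + 2.6 + 3.15 + 4.8
 = 12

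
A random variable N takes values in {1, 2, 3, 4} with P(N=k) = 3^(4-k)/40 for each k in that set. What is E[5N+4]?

E[5N+4] = Σ (5n+4)·P(N=n)
 = 9·27/40 + 14·9/40 + 19·3/40 + 24·1/40
 = 243/40 + 63/20 + 57/40 + 3/5
 = 45/4

11.25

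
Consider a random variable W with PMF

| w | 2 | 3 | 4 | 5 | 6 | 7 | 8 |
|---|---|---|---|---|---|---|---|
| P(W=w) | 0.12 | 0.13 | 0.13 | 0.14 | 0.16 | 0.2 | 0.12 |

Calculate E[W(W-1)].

E[W(W-1)] = Σ w(w-1)·P(W=w)
 = 2·0.12 + 6·0.13 + 12·0.13 + 20·0.14 + 30·0.16 + 42·0.2 + 56·0.12
 = 0.24 + 0.78 + 1.56 + 2.8 + 4.8 + 8.4 + 6.72
 = 25.3

25.3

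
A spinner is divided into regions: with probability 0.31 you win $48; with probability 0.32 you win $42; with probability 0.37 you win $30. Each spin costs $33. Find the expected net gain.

E[payout] = 48·0.31 + 42·0.32 + 30·0.37
 = 14.88 + 13.44 + 11.1
 = 39.42
Net = 39.42 - 33 = 6.42

6.42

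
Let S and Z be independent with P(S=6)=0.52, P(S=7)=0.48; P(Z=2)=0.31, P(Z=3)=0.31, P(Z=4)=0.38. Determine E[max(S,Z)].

6.48

E[max(S,Z)] = Σ_s Σ_z max(s,z) · P(S=s)P(Z=z)
 = 6·0.1612 + 6·0.1612 + 6·0.1976 + 7·0.1488 + 7·0.1488 + 7·0.1824
 = 0.9672 + 0.9672 + 1.1856 + 1.0416 + 1.0416 + 1.2768
 = 6.48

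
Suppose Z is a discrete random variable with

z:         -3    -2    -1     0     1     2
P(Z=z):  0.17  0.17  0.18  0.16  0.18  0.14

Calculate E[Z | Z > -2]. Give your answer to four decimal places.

P(Z > -2) = 0.18 + 0.16 + 0.18 + 0.14 = 0.66.
E[Z | Z > -2] = [(-1)·0.18 + 0·0.16 + 1·0.18 + 2·0.14] / 0.66
 = 0.28 / 0.66
 = 14/33

0.4242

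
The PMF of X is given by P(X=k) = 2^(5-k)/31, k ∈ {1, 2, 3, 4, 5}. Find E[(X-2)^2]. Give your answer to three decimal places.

1.194

E[(X-2)^2] = Σ (x-2)^2·P(X=x)
 = 1·16/31 + 0·8/31 + 1·4/31 + 4·2/31 + 9·1/31
 = 16/31 + 0 + 4/31 + 8/31 + 9/31
 = 37/31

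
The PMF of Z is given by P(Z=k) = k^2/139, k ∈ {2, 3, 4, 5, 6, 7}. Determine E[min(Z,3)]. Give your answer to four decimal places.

2.9712

E[min(Z,3)] = Σ min(z,3)·P(Z=z)
 = 2·4/139 + 3·9/139 + 3·16/139 + 3·25/139 + 3·36/139 + 3·49/139
 = 8/139 + 27/139 + 48/139 + 75/139 + 108/139 + 147/139
 = 413/139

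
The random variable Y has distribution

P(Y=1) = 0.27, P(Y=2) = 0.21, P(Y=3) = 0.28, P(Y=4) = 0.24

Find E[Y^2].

7.47

E[Y^2] = Σ y^2·P(Y=y)
 = 1·0.27 + 4·0.21 + 9·0.28 + 16·0.24
 = 0.27 + 0.84 + 2.52 + 3.84
 = 7.47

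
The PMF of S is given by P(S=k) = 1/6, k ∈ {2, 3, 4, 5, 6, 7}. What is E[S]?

4.5

E[S] = Σ s·P(S=s)
 = 2·1/6 + 3·1/6 + 4·1/6 + 5·1/6 + 6·1/6 + 7·1/6
 = 1/3 + 1/2 + 2/3 + 5/6 + 1 + 7/6
 = 9/2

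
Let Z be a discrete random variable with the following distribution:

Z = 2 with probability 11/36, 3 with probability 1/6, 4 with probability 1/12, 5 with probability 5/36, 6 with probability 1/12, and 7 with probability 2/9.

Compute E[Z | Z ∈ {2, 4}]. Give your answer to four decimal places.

2.4286

P(Z ∈ {2, 4}) = 11/36 + 1/12 = 7/18.
E[Z | Z ∈ {2, 4}] = [2·11/36 + 4·1/12] / (7/18)
 = 17/18 / (7/18)
 = 17/7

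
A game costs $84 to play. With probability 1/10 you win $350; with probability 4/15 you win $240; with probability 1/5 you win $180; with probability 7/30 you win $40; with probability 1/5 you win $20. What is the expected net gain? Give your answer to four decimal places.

64.3333

E[payout] = 350·1/10 + 240·4/15 + 180·1/5 + 40·7/30 + 20·1/5
 = 35 + 64 + 36 + 28/3 + 4
 = 445/3
Net = 445/3 - 84 = 193/3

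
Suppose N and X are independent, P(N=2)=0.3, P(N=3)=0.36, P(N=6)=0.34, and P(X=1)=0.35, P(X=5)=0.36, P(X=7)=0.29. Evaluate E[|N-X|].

E[|N-X|] = Σ_n Σ_x |n-x| · P(N=n)P(X=x)
 = 1·0.105 + 3·0.108 + 5·0.087 + 2·0.126 + 2·0.1296 + 4·0.1044 + 5·0.119 + 1·0.1224 + 1·0.0986
 = 0.105 + 0.324 + 0.435 + 0.252 + 0.2592 + 0.4176 + 0.595 + 0.1224 + 0.0986
 = 2.6088

2.6088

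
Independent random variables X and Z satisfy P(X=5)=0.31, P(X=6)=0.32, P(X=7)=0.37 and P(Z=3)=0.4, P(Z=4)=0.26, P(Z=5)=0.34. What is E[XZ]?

E[XZ] = Σ_x Σ_z xz · P(X=x)P(Z=z)
 = 15·0.124 + 20·0.0806 + 25·0.1054 + 18·0.128 + 24·0.0832 + 30·0.1088 + 21·0.148 + 28·0.0962 + 35·0.1258
 = 1.86 + 1.612 + 2.635 + 2.304 + 1.9968 + 3.264 + 3.108 + 2.6936 + 4.403
 = 23.8764

23.8764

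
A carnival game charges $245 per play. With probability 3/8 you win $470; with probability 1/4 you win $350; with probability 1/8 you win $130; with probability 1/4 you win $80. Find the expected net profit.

55

E[payout] = 470·3/8 + 350·1/4 + 130·1/8 + 80·1/4
 = 705/4 + 175/2 + 65/4 + 20
 = 300
Net = 300 - 245 = 55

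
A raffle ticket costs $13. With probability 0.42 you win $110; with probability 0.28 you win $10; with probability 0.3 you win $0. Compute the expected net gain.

36

E[payout] = 110·0.42 + 10·0.28 + 0·0.3
 = 46.2 + 2.8 + 0
 = 49
Net = 49 - 13 = 36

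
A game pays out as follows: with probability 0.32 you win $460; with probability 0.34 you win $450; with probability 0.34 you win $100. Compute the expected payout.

E[payout] = 460·0.32 + 450·0.34 + 100·0.34
 = 147.2 + 153 + 34
 = 334.2

334.2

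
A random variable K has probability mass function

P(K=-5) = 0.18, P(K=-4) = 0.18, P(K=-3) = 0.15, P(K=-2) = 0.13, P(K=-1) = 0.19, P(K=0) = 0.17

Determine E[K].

E[K] = Σ k·P(K=k)
 = (-5)·0.18 + (-4)·0.18 + (-3)·0.15 + (-2)·0.13 + (-1)·0.19 + 0·0.17
 = (-0.9) + (-0.72) + (-0.45) + (-0.26) + (-0.19) + 0
 = -2.52

-2.52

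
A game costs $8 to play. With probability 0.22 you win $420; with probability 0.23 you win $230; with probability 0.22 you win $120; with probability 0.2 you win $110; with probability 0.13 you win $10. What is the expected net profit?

E[payout] = 420·0.22 + 230·0.23 + 120·0.22 + 110·0.2 + 10·0.13
 = 92.4 + 52.9 + 26.4 + 22 + 1.3
 = 195
Net = 195 - 8 = 187

187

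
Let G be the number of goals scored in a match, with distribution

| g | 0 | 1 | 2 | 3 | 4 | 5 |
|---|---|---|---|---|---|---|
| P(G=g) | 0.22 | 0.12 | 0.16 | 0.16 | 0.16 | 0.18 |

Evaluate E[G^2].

9.26

E[G^2] = Σ g^2·P(G=g)
 = 0·0.22 + 1·0.12 + 4·0.16 + 9·0.16 + 16·0.16 + 25·0.18
 = 0 + 0.12 + 0.64 + 1.44 + 2.56 + 4.5
 = 9.26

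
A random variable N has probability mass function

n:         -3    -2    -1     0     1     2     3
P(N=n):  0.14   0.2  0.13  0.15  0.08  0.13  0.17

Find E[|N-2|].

E[|N-2|] = Σ |n-2|·P(N=n)
 = 5·0.14 + 4·0.2 + 3·0.13 + 2·0.15 + 1·0.08 + 0·0.13 + 1·0.17
 = 0.7 + 0.8 + 0.39 + 0.3 + 0.08 + 0 + 0.17
 = 2.44

2.44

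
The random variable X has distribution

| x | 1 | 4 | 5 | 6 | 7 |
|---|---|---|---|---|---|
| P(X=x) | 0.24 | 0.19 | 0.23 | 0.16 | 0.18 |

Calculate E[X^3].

E[X^3] = Σ x^3·P(X=x)
 = 1·0.24 + 64·0.19 + 125·0.23 + 216·0.16 + 343·0.18
 = 0.24 + 12.16 + 28.75 + 34.56 + 61.74
 = 137.45

137.45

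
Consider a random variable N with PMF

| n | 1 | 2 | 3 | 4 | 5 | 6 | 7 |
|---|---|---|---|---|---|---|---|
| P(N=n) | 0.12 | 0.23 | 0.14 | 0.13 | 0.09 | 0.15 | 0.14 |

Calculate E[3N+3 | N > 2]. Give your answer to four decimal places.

P(N > 2) = 0.14 + 0.13 + 0.09 + 0.15 + 0.14 = 0.65.
E[3N+3 | N > 2] = [12·0.14 + 15·0.13 + 18·0.09 + 21·0.15 + 24·0.14] / 0.65
 = 11.76 / 0.65
 = 1176/65

18.0923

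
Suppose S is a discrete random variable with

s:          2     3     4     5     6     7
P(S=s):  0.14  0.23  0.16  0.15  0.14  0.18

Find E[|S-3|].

E[|S-3|] = Σ |s-3|·P(S=s)
 = 1·0.14 + 0·0.23 + 1·0.16 + 2·0.15 + 3·0.14 + 4·0.18
 = 0.14 + 0 + 0.16 + 0.3 + 0.42 + 0.72
 = 1.74

1.74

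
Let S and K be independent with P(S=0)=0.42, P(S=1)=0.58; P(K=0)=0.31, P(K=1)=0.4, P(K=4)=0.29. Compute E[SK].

0.9048

E[SK] = Σ_s Σ_k sk · P(S=s)P(K=k)
 = 0·0.1302 + 0·0.168 + 0·0.1218 + 0·0.1798 + 1·0.232 + 4·0.1682
 = 0 + 0 + 0 + 0 + 0.232 + 0.6728
 = 0.9048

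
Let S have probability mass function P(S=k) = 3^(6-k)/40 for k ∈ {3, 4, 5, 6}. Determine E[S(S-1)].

E[S(S-1)] = Σ s(s-1)·P(S=s)
 = 6·27/40 + 12·9/40 + 20·3/40 + 30·1/40
 = 81/20 + 27/10 + 3/2 + 3/4
 = 9

9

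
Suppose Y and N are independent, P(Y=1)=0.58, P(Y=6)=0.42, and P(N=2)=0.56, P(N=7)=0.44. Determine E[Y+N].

E[Y+N] = Σ_y Σ_n (y+n) · P(Y=y)P(N=n)
 = 3·0.3248 + 8·0.2552 + 8·0.2352 + 13·0.1848
 = 0.9744 + 2.0416 + 1.8816 + 2.4024
 = 7.3

7.3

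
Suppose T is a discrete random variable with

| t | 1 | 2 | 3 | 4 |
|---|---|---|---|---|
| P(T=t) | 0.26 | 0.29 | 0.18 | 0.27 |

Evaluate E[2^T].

7.44

E[2^T] = Σ 2^t·P(T=t)
 = 2·0.26 + 4·0.29 + 8·0.18 + 16·0.27
 = 0.52 + 1.16 + 1.44 + 4.32
 = 7.44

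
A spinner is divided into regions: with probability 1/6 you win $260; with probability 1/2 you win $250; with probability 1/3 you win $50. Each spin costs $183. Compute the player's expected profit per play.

E[payout] = 260·1/6 + 250·1/2 + 50·1/3
 = 130/3 + 125 + 50/3
 = 185
Net = 185 - 183 = 2

2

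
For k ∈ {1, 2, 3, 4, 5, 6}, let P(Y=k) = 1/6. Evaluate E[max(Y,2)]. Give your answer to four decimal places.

3.6667

E[max(Y,2)] = Σ max(y,2)·P(Y=y)
 = 2·1/6 + 2·1/6 + 3·1/6 + 4·1/6 + 5·1/6 + 6·1/6
 = 1/3 + 1/3 + 1/2 + 2/3 + 5/6 + 1
 = 11/3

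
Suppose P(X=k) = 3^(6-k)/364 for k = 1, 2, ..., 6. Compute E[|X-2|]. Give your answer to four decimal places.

0.8269

E[|X-2|] = Σ |x-2|·P(X=x)
 = 1·243/364 + 0·81/364 + 1·27/364 + 2·9/364 + 3·3/364 + 4·1/364
 = 243/364 + 0 + 27/364 + 9/182 + 9/364 + 1/91
 = 43/52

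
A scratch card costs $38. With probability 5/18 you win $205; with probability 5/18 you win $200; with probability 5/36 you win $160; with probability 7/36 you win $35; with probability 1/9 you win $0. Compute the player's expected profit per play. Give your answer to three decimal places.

103.528

E[payout] = 205·5/18 + 200·5/18 + 160·5/36 + 35·7/36 + 0·1/9
 = 1025/18 + 500/9 + 200/9 + 245/36 + 0
 = 5095/36
Net = 5095/36 - 38 = 3727/36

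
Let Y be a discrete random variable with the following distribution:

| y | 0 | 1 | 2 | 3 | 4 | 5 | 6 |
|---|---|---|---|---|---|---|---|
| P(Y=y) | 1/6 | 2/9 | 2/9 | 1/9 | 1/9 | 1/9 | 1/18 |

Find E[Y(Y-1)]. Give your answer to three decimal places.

6.333

E[Y(Y-1)] = Σ y(y-1)·P(Y=y)
 = 0·1/6 + 0·2/9 + 2·2/9 + 6·1/9 + 12·1/9 + 20·1/9 + 30·1/18
 = 0 + 0 + 4/9 + 2/3 + 4/3 + 20/9 + 5/3
 = 19/3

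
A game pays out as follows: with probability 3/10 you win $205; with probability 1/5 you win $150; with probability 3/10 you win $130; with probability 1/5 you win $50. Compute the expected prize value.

140.5

E[payout] = 205·3/10 + 150·1/5 + 130·3/10 + 50·1/5
 = 123/2 + 30 + 39 + 10
 = 281/2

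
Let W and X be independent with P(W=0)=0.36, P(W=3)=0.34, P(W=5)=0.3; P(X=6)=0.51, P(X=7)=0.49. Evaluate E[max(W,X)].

6.49

E[max(W,X)] = Σ_w Σ_x max(w,x) · P(W=w)P(X=x)
 = 6·0.1836 + 7·0.1764 + 6·0.1734 + 7·0.1666 + 6·0.153 + 7·0.147
 = 1.1016 + 1.2348 + 1.0404 + 1.1662 + 0.918 + 1.029
 = 6.49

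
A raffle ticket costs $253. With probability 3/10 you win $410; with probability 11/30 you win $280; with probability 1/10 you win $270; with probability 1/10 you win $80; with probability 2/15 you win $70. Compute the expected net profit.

E[payout] = 410·3/10 + 280·11/30 + 270·1/10 + 80·1/10 + 70·2/15
 = 123 + 308/3 + 27 + 8 + 28/3
 = 270
Net = 270 - 253 = 17

17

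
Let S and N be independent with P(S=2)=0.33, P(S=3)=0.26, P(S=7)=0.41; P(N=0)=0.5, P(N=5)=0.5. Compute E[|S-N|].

E[|S-N|] = Σ_s Σ_n |s-n| · P(S=s)P(N=n)
 = 2·0.165 + 3·0.165 + 3·0.13 + 2·0.13 + 7·0.205 + 2·0.205
 = 0.33 + 0.495 + 0.39 + 0.26 + 1.435 + 0.41
 = 3.32

3.32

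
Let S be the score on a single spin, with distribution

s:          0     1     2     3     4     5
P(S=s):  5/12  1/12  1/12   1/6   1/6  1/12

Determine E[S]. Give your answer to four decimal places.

E[S] = Σ s·P(S=s)
 = 0·5/12 + 1·1/12 + 2·1/12 + 3·1/6 + 4·1/6 + 5·1/12
 = 0 + 1/12 + 1/6 + 1/2 + 2/3 + 5/12
 = 11/6

1.8333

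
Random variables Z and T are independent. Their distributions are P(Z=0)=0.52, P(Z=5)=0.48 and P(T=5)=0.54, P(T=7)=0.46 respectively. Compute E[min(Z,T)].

E[min(Z,T)] = Σ_z Σ_t min(z,t) · P(Z=z)P(T=t)
 = 0·0.2808 + 0·0.2392 + 5·0.2592 + 5·0.2208
 = 0 + 0 + 1.296 + 1.104
 = 2.4

2.4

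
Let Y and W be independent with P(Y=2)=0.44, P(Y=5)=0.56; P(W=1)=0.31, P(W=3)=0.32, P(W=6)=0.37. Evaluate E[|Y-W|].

2.1884

E[|Y-W|] = Σ_y Σ_w |y-w| · P(Y=y)P(W=w)
 = 1·0.1364 + 1·0.1408 + 4·0.1628 + 4·0.1736 + 2·0.1792 + 1·0.2072
 = 0.1364 + 0.1408 + 0.6512 + 0.6944 + 0.3584 + 0.2072
 = 2.1884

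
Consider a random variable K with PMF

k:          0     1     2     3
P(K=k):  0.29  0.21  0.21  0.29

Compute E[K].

1.5

E[K] = Σ k·P(K=k)
 = 0·0.29 + 1·0.21 + 2·0.21 + 3·0.29
 = 0 + 0.21 + 0.42 + 0.87
 = 1.5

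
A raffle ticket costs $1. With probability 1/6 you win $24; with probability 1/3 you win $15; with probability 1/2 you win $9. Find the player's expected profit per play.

E[payout] = 24·1/6 + 15·1/3 + 9·1/2
 = 4 + 5 + 9/2
 = 27/2
Net = 27/2 - 1 = 25/2

12.5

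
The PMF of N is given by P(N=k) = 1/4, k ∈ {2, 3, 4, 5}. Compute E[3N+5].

15.5

E[3N+5] = Σ (3n+5)·P(N=n)
 = 11·1/4 + 14·1/4 + 17·1/4 + 20·1/4
 = 11/4 + 7/2 + 17/4 + 5
 = 31/2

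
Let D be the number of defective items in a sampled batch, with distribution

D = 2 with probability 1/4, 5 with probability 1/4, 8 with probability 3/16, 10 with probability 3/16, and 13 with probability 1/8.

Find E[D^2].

E[D^2] = Σ d^2·P(D=d)
 = 4·1/4 + 25·1/4 + 64·3/16 + 100·3/16 + 169·1/8
 = 1 + 25/4 + 12 + 75/4 + 169/8
 = 473/8

59.125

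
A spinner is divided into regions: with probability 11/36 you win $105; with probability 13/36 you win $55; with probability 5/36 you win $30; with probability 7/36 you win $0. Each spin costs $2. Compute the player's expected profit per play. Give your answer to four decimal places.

54.1111

E[payout] = 105·11/36 + 55·13/36 + 30·5/36 + 0·7/36
 = 385/12 + 715/36 + 25/6 + 0
 = 505/9
Net = 505/9 - 2 = 487/9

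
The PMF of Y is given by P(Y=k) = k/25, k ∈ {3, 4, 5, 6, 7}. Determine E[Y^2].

E[Y^2] = Σ y^2·P(Y=y)
 = 9·3/25 + 16·4/25 + 25·1/5 + 36·6/25 + 49·7/25
 = 27/25 + 64/25 + 5 + 216/25 + 343/25
 = 31

31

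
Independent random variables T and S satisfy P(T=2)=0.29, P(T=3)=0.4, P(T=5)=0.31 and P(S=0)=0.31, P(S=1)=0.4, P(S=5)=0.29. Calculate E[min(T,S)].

1.3657

E[min(T,S)] = Σ_t Σ_s min(t,s) · P(T=t)P(S=s)
 = 0·0.0899 + 1·0.116 + 2·0.0841 + 0·0.124 + 1·0.16 + 3·0.116 + 0·0.0961 + 1·0.124 + 5·0.0899
 = 0 + 0.116 + 0.1682 + 0 + 0.16 + 0.348 + 0 + 0.124 + 0.4495
 = 1.3657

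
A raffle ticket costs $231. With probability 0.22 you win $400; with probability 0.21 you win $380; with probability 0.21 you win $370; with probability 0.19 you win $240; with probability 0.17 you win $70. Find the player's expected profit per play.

E[payout] = 400·0.22 + 380·0.21 + 370·0.21 + 240·0.19 + 70·0.17
 = 88 + 79.8 + 77.7 + 45.6 + 11.9
 = 303
Net = 303 - 231 = 72

72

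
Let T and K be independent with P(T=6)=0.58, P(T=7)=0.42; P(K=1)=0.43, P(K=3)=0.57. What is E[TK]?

13.7388

E[TK] = Σ_t Σ_k tk · P(T=t)P(K=k)
 = 6·0.2494 + 18·0.3306 + 7·0.1806 + 21·0.2394
 = 1.4964 + 5.9508 + 1.2642 + 5.0274
 = 13.7388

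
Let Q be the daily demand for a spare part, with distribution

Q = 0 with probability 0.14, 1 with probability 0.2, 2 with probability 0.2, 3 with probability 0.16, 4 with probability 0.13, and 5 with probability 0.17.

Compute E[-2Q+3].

-1.9

E[-2Q+3] = Σ (-2q+3)·P(Q=q)
 = 3·0.14 + 1·0.2 + (-1)·0.2 + (-3)·0.16 + (-5)·0.13 + (-7)·0.17
 = 0.42 + 0.2 + (-0.2) + (-0.48) + (-0.65) + (-1.19)
 = -1.9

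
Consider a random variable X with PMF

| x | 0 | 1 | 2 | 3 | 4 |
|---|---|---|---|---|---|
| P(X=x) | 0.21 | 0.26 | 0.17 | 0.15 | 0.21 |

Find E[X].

1.89

E[X] = Σ x·P(X=x)
 = 0·0.21 + 1·0.26 + 2·0.17 + 3·0.15 + 4·0.21
 = 0 + 0.26 + 0.34 + 0.45 + 0.84
 = 1.89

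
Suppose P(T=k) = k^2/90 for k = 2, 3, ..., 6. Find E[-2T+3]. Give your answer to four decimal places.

E[-2T+3] = Σ (-2t+3)·P(T=t)
 = (-1)·2/45 + (-3)·1/10 + (-5)·8/45 + (-7)·5/18 + (-9)·2/5
 = (-2/45) + (-3/10) + (-8/9) + (-35/18) + (-18/5)
 = -61/9

-6.7778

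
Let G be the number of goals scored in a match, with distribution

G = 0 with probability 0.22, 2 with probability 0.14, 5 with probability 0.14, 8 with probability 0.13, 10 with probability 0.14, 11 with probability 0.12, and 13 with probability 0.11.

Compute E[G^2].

59.49

E[G^2] = Σ g^2·P(G=g)
 = 0·0.22 + 4·0.14 + 25·0.14 + 64·0.13 + 100·0.14 + 121·0.12 + 169·0.11
 = 0 + 0.56 + 3.5 + 8.32 + 14 + 14.52 + 18.59
 = 59.49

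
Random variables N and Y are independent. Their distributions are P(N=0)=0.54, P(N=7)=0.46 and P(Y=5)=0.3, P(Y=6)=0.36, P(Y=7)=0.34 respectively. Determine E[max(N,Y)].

6.4816

E[max(N,Y)] = Σ_n Σ_y max(n,y) · P(N=n)P(Y=y)
 = 5·0.162 + 6·0.1944 + 7·0.1836 + 7·0.138 + 7·0.1656 + 7·0.1564
 = 0.81 + 1.1664 + 1.2852 + 0.966 + 1.1592 + 1.0948
 = 6.4816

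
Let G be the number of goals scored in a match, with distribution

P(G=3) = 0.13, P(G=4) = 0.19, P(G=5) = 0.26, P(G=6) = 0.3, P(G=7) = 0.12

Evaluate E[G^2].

27.39

E[G^2] = Σ g^2·P(G=g)
 = 9·0.13 + 16·0.19 + 25·0.26 + 36·0.3 + 49·0.12
 = 1.17 + 3.04 + 6.5 + 10.8 + 5.88
 = 27.39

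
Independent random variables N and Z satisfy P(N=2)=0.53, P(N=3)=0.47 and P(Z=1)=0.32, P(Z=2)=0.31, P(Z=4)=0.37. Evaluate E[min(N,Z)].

E[min(N,Z)] = Σ_n Σ_z min(n,z) · P(N=n)P(Z=z)
 = 1·0.1696 + 2·0.1643 + 2·0.1961 + 1·0.1504 + 2·0.1457 + 3·0.1739
 = 0.1696 + 0.3286 + 0.3922 + 0.1504 + 0.2914 + 0.5217
 = 1.8539

1.8539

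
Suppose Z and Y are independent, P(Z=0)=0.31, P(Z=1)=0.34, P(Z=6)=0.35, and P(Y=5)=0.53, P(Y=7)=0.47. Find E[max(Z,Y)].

6.1255

E[max(Z,Y)] = Σ_z Σ_y max(z,y) · P(Z=z)P(Y=y)
 = 5·0.1643 + 7·0.1457 + 5·0.1802 + 7·0.1598 + 6·0.1855 + 7·0.1645
 = 0.8215 + 1.0199 + 0.901 + 1.1186 + 1.113 + 1.1515
 = 6.1255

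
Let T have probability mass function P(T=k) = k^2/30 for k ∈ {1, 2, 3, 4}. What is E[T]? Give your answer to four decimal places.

E[T] = Σ t·P(T=t)
 = 1·1/30 + 2·2/15 + 3·3/10 + 4·8/15
 = 1/30 + 4/15 + 9/10 + 32/15
 = 10/3

3.3333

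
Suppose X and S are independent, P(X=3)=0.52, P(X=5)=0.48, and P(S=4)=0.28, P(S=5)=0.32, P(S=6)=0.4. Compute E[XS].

20.2752

E[XS] = Σ_x Σ_s xs · P(X=x)P(S=s)
 = 12·0.1456 + 15·0.1664 + 18·0.208 + 20·0.1344 + 25·0.1536 + 30·0.192
 = 1.7472 + 2.496 + 3.744 + 2.688 + 3.84 + 5.76
 = 20.2752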